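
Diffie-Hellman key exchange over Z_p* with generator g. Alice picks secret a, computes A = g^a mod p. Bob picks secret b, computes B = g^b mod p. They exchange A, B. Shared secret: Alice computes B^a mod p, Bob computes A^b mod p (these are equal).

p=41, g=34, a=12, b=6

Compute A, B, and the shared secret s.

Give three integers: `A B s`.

A = 34^12 mod 41  (bits of 12 = 1100)
  bit 0 = 1: r = r^2 * 34 mod 41 = 1^2 * 34 = 1*34 = 34
  bit 1 = 1: r = r^2 * 34 mod 41 = 34^2 * 34 = 8*34 = 26
  bit 2 = 0: r = r^2 mod 41 = 26^2 = 20
  bit 3 = 0: r = r^2 mod 41 = 20^2 = 31
  -> A = 31
B = 34^6 mod 41  (bits of 6 = 110)
  bit 0 = 1: r = r^2 * 34 mod 41 = 1^2 * 34 = 1*34 = 34
  bit 1 = 1: r = r^2 * 34 mod 41 = 34^2 * 34 = 8*34 = 26
  bit 2 = 0: r = r^2 mod 41 = 26^2 = 20
  -> B = 20
s = B^a = 20^12 mod 41  (bits of 12 = 1100)
  bit 0 = 1: r = r^2 * 20 mod 41 = 1^2 * 20 = 1*20 = 20
  bit 1 = 1: r = r^2 * 20 mod 41 = 20^2 * 20 = 31*20 = 5
  bit 2 = 0: r = r^2 mod 41 = 5^2 = 25
  bit 3 = 0: r = r^2 mod 41 = 25^2 = 10
  -> s = B^a = 10

Answer: 31 20 10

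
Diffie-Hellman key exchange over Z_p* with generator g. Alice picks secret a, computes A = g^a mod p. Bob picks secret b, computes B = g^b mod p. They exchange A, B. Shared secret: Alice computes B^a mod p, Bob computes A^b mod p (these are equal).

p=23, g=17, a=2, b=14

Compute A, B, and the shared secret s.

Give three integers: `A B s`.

A = 17^2 mod 23  (bits of 2 = 10)
  bit 0 = 1: r = r^2 * 17 mod 23 = 1^2 * 17 = 1*17 = 17
  bit 1 = 0: r = r^2 mod 23 = 17^2 = 13
  -> A = 13
B = 17^14 mod 23  (bits of 14 = 1110)
  bit 0 = 1: r = r^2 * 17 mod 23 = 1^2 * 17 = 1*17 = 17
  bit 1 = 1: r = r^2 * 17 mod 23 = 17^2 * 17 = 13*17 = 14
  bit 2 = 1: r = r^2 * 17 mod 23 = 14^2 * 17 = 12*17 = 20
  bit 3 = 0: r = r^2 mod 23 = 20^2 = 9
  -> B = 9
s = B^a = 9^2 mod 23  (bits of 2 = 10)
  bit 0 = 1: r = r^2 * 9 mod 23 = 1^2 * 9 = 1*9 = 9
  bit 1 = 0: r = r^2 mod 23 = 9^2 = 12
  -> s = B^a = 12

Answer: 13 9 12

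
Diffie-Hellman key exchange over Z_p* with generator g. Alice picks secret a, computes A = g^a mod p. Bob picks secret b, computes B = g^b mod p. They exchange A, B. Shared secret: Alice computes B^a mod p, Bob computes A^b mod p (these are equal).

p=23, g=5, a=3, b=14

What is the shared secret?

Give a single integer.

Answer: 12

Derivation:
A = 5^3 mod 23  (bits of 3 = 11)
  bit 0 = 1: r = r^2 * 5 mod 23 = 1^2 * 5 = 1*5 = 5
  bit 1 = 1: r = r^2 * 5 mod 23 = 5^2 * 5 = 2*5 = 10
  -> A = 10
B = 5^14 mod 23  (bits of 14 = 1110)
  bit 0 = 1: r = r^2 * 5 mod 23 = 1^2 * 5 = 1*5 = 5
  bit 1 = 1: r = r^2 * 5 mod 23 = 5^2 * 5 = 2*5 = 10
  bit 2 = 1: r = r^2 * 5 mod 23 = 10^2 * 5 = 8*5 = 17
  bit 3 = 0: r = r^2 mod 23 = 17^2 = 13
  -> B = 13
s = B^a = 13^3 mod 23  (bits of 3 = 11)
  bit 0 = 1: r = r^2 * 13 mod 23 = 1^2 * 13 = 1*13 = 13
  bit 1 = 1: r = r^2 * 13 mod 23 = 13^2 * 13 = 8*13 = 12
  -> s = B^a = 12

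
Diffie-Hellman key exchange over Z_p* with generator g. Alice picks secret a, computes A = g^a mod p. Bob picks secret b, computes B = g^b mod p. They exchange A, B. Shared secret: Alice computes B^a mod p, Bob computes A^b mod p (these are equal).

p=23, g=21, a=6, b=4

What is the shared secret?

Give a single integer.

A = 21^6 mod 23  (bits of 6 = 110)
  bit 0 = 1: r = r^2 * 21 mod 23 = 1^2 * 21 = 1*21 = 21
  bit 1 = 1: r = r^2 * 21 mod 23 = 21^2 * 21 = 4*21 = 15
  bit 2 = 0: r = r^2 mod 23 = 15^2 = 18
  -> A = 18
B = 21^4 mod 23  (bits of 4 = 100)
  bit 0 = 1: r = r^2 * 21 mod 23 = 1^2 * 21 = 1*21 = 21
  bit 1 = 0: r = r^2 mod 23 = 21^2 = 4
  bit 2 = 0: r = r^2 mod 23 = 4^2 = 16
  -> B = 16
s = B^a = 16^6 mod 23  (bits of 6 = 110)
  bit 0 = 1: r = r^2 * 16 mod 23 = 1^2 * 16 = 1*16 = 16
  bit 1 = 1: r = r^2 * 16 mod 23 = 16^2 * 16 = 3*16 = 2
  bit 2 = 0: r = r^2 mod 23 = 2^2 = 4
  -> s = B^a = 4

Answer: 4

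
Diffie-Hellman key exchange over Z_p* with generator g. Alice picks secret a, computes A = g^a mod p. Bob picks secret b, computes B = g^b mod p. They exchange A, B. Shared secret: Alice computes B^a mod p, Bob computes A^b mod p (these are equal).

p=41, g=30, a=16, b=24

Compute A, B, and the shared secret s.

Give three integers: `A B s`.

A = 30^16 mod 41  (bits of 16 = 10000)
  bit 0 = 1: r = r^2 * 30 mod 41 = 1^2 * 30 = 1*30 = 30
  bit 1 = 0: r = r^2 mod 41 = 30^2 = 39
  bit 2 = 0: r = r^2 mod 41 = 39^2 = 4
  bit 3 = 0: r = r^2 mod 41 = 4^2 = 16
  bit 4 = 0: r = r^2 mod 41 = 16^2 = 10
  -> A = 10
B = 30^24 mod 41  (bits of 24 = 11000)
  bit 0 = 1: r = r^2 * 30 mod 41 = 1^2 * 30 = 1*30 = 30
  bit 1 = 1: r = r^2 * 30 mod 41 = 30^2 * 30 = 39*30 = 22
  bit 2 = 0: r = r^2 mod 41 = 22^2 = 33
  bit 3 = 0: r = r^2 mod 41 = 33^2 = 23
  bit 4 = 0: r = r^2 mod 41 = 23^2 = 37
  -> B = 37
s = B^a = 37^16 mod 41  (bits of 16 = 10000)
  bit 0 = 1: r = r^2 * 37 mod 41 = 1^2 * 37 = 1*37 = 37
  bit 1 = 0: r = r^2 mod 41 = 37^2 = 16
  bit 2 = 0: r = r^2 mod 41 = 16^2 = 10
  bit 3 = 0: r = r^2 mod 41 = 10^2 = 18
  bit 4 = 0: r = r^2 mod 41 = 18^2 = 37
  -> s = B^a = 37

Answer: 10 37 37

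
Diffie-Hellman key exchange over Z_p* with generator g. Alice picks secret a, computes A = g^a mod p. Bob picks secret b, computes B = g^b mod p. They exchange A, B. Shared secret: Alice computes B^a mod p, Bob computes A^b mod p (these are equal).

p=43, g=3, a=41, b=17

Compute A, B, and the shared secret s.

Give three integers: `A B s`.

Answer: 29 26 5

Derivation:
A = 3^41 mod 43  (bits of 41 = 101001)
  bit 0 = 1: r = r^2 * 3 mod 43 = 1^2 * 3 = 1*3 = 3
  bit 1 = 0: r = r^2 mod 43 = 3^2 = 9
  bit 2 = 1: r = r^2 * 3 mod 43 = 9^2 * 3 = 38*3 = 28
  bit 3 = 0: r = r^2 mod 43 = 28^2 = 10
  bit 4 = 0: r = r^2 mod 43 = 10^2 = 14
  bit 5 = 1: r = r^2 * 3 mod 43 = 14^2 * 3 = 24*3 = 29
  -> A = 29
B = 3^17 mod 43  (bits of 17 = 10001)
  bit 0 = 1: r = r^2 * 3 mod 43 = 1^2 * 3 = 1*3 = 3
  bit 1 = 0: r = r^2 mod 43 = 3^2 = 9
  bit 2 = 0: r = r^2 mod 43 = 9^2 = 38
  bit 3 = 0: r = r^2 mod 43 = 38^2 = 25
  bit 4 = 1: r = r^2 * 3 mod 43 = 25^2 * 3 = 23*3 = 26
  -> B = 26
s = B^a = 26^41 mod 43  (bits of 41 = 101001)
  bit 0 = 1: r = r^2 * 26 mod 43 = 1^2 * 26 = 1*26 = 26
  bit 1 = 0: r = r^2 mod 43 = 26^2 = 31
  bit 2 = 1: r = r^2 * 26 mod 43 = 31^2 * 26 = 15*26 = 3
  bit 3 = 0: r = r^2 mod 43 = 3^2 = 9
  bit 4 = 0: r = r^2 mod 43 = 9^2 = 38
  bit 5 = 1: r = r^2 * 26 mod 43 = 38^2 * 26 = 25*26 = 5
  -> s = B^a = 5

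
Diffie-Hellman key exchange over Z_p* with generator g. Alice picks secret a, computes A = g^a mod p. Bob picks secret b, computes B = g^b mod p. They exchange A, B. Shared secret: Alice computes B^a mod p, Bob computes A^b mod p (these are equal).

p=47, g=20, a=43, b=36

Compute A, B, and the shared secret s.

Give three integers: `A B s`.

Answer: 33 32 21

Derivation:
A = 20^43 mod 47  (bits of 43 = 101011)
  bit 0 = 1: r = r^2 * 20 mod 47 = 1^2 * 20 = 1*20 = 20
  bit 1 = 0: r = r^2 mod 47 = 20^2 = 24
  bit 2 = 1: r = r^2 * 20 mod 47 = 24^2 * 20 = 12*20 = 5
  bit 3 = 0: r = r^2 mod 47 = 5^2 = 25
  bit 4 = 1: r = r^2 * 20 mod 47 = 25^2 * 20 = 14*20 = 45
  bit 5 = 1: r = r^2 * 20 mod 47 = 45^2 * 20 = 4*20 = 33
  -> A = 33
B = 20^36 mod 47  (bits of 36 = 100100)
  bit 0 = 1: r = r^2 * 20 mod 47 = 1^2 * 20 = 1*20 = 20
  bit 1 = 0: r = r^2 mod 47 = 20^2 = 24
  bit 2 = 0: r = r^2 mod 47 = 24^2 = 12
  bit 3 = 1: r = r^2 * 20 mod 47 = 12^2 * 20 = 3*20 = 13
  bit 4 = 0: r = r^2 mod 47 = 13^2 = 28
  bit 5 = 0: r = r^2 mod 47 = 28^2 = 32
  -> B = 32
s = B^a = 32^43 mod 47  (bits of 43 = 101011)
  bit 0 = 1: r = r^2 * 32 mod 47 = 1^2 * 32 = 1*32 = 32
  bit 1 = 0: r = r^2 mod 47 = 32^2 = 37
  bit 2 = 1: r = r^2 * 32 mod 47 = 37^2 * 32 = 6*32 = 4
  bit 3 = 0: r = r^2 mod 47 = 4^2 = 16
  bit 4 = 1: r = r^2 * 32 mod 47 = 16^2 * 32 = 21*32 = 14
  bit 5 = 1: r = r^2 * 32 mod 47 = 14^2 * 32 = 8*32 = 21
  -> s = B^a = 21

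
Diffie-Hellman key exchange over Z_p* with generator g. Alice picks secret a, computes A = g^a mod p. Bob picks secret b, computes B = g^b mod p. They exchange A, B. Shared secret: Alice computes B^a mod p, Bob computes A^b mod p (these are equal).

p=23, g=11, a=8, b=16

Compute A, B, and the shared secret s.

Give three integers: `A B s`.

A = 11^8 mod 23  (bits of 8 = 1000)
  bit 0 = 1: r = r^2 * 11 mod 23 = 1^2 * 11 = 1*11 = 11
  bit 1 = 0: r = r^2 mod 23 = 11^2 = 6
  bit 2 = 0: r = r^2 mod 23 = 6^2 = 13
  bit 3 = 0: r = r^2 mod 23 = 13^2 = 8
  -> A = 8
B = 11^16 mod 23  (bits of 16 = 10000)
  bit 0 = 1: r = r^2 * 11 mod 23 = 1^2 * 11 = 1*11 = 11
  bit 1 = 0: r = r^2 mod 23 = 11^2 = 6
  bit 2 = 0: r = r^2 mod 23 = 6^2 = 13
  bit 3 = 0: r = r^2 mod 23 = 13^2 = 8
  bit 4 = 0: r = r^2 mod 23 = 8^2 = 18
  -> B = 18
s = B^a = 18^8 mod 23  (bits of 8 = 1000)
  bit 0 = 1: r = r^2 * 18 mod 23 = 1^2 * 18 = 1*18 = 18
  bit 1 = 0: r = r^2 mod 23 = 18^2 = 2
  bit 2 = 0: r = r^2 mod 23 = 2^2 = 4
  bit 3 = 0: r = r^2 mod 23 = 4^2 = 16
  -> s = B^a = 16

Answer: 8 18 16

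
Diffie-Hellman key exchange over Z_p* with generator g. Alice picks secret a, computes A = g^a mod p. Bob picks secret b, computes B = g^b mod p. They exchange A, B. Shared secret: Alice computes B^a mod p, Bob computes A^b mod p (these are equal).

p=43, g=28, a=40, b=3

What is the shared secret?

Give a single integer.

Answer: 4

Derivation:
A = 28^40 mod 43  (bits of 40 = 101000)
  bit 0 = 1: r = r^2 * 28 mod 43 = 1^2 * 28 = 1*28 = 28
  bit 1 = 0: r = r^2 mod 43 = 28^2 = 10
  bit 2 = 1: r = r^2 * 28 mod 43 = 10^2 * 28 = 14*28 = 5
  bit 3 = 0: r = r^2 mod 43 = 5^2 = 25
  bit 4 = 0: r = r^2 mod 43 = 25^2 = 23
  bit 5 = 0: r = r^2 mod 43 = 23^2 = 13
  -> A = 13
B = 28^3 mod 43  (bits of 3 = 11)
  bit 0 = 1: r = r^2 * 28 mod 43 = 1^2 * 28 = 1*28 = 28
  bit 1 = 1: r = r^2 * 28 mod 43 = 28^2 * 28 = 10*28 = 22
  -> B = 22
s = B^a = 22^40 mod 43  (bits of 40 = 101000)
  bit 0 = 1: r = r^2 * 22 mod 43 = 1^2 * 22 = 1*22 = 22
  bit 1 = 0: r = r^2 mod 43 = 22^2 = 11
  bit 2 = 1: r = r^2 * 22 mod 43 = 11^2 * 22 = 35*22 = 39
  bit 3 = 0: r = r^2 mod 43 = 39^2 = 16
  bit 4 = 0: r = r^2 mod 43 = 16^2 = 41
  bit 5 = 0: r = r^2 mod 43 = 41^2 = 4
  -> s = B^a = 4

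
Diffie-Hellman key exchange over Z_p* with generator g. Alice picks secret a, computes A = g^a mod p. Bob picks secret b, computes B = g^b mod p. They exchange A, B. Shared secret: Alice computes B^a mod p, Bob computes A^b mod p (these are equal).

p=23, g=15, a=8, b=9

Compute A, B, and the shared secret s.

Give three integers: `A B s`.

A = 15^8 mod 23  (bits of 8 = 1000)
  bit 0 = 1: r = r^2 * 15 mod 23 = 1^2 * 15 = 1*15 = 15
  bit 1 = 0: r = r^2 mod 23 = 15^2 = 18
  bit 2 = 0: r = r^2 mod 23 = 18^2 = 2
  bit 3 = 0: r = r^2 mod 23 = 2^2 = 4
  -> A = 4
B = 15^9 mod 23  (bits of 9 = 1001)
  bit 0 = 1: r = r^2 * 15 mod 23 = 1^2 * 15 = 1*15 = 15
  bit 1 = 0: r = r^2 mod 23 = 15^2 = 18
  bit 2 = 0: r = r^2 mod 23 = 18^2 = 2
  bit 3 = 1: r = r^2 * 15 mod 23 = 2^2 * 15 = 4*15 = 14
  -> B = 14
s = B^a = 14^8 mod 23  (bits of 8 = 1000)
  bit 0 = 1: r = r^2 * 14 mod 23 = 1^2 * 14 = 1*14 = 14
  bit 1 = 0: r = r^2 mod 23 = 14^2 = 12
  bit 2 = 0: r = r^2 mod 23 = 12^2 = 6
  bit 3 = 0: r = r^2 mod 23 = 6^2 = 13
  -> s = B^a = 13

Answer: 4 14 13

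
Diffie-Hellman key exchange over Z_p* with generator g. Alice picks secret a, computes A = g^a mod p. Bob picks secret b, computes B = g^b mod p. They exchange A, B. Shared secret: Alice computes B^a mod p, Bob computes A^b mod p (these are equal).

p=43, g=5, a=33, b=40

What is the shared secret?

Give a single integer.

A = 5^33 mod 43  (bits of 33 = 100001)
  bit 0 = 1: r = r^2 * 5 mod 43 = 1^2 * 5 = 1*5 = 5
  bit 1 = 0: r = r^2 mod 43 = 5^2 = 25
  bit 2 = 0: r = r^2 mod 43 = 25^2 = 23
  bit 3 = 0: r = r^2 mod 43 = 23^2 = 13
  bit 4 = 0: r = r^2 mod 43 = 13^2 = 40
  bit 5 = 1: r = r^2 * 5 mod 43 = 40^2 * 5 = 9*5 = 2
  -> A = 2
B = 5^40 mod 43  (bits of 40 = 101000)
  bit 0 = 1: r = r^2 * 5 mod 43 = 1^2 * 5 = 1*5 = 5
  bit 1 = 0: r = r^2 mod 43 = 5^2 = 25
  bit 2 = 1: r = r^2 * 5 mod 43 = 25^2 * 5 = 23*5 = 29
  bit 3 = 0: r = r^2 mod 43 = 29^2 = 24
  bit 4 = 0: r = r^2 mod 43 = 24^2 = 17
  bit 5 = 0: r = r^2 mod 43 = 17^2 = 31
  -> B = 31
s = B^a = 31^33 mod 43  (bits of 33 = 100001)
  bit 0 = 1: r = r^2 * 31 mod 43 = 1^2 * 31 = 1*31 = 31
  bit 1 = 0: r = r^2 mod 43 = 31^2 = 15
  bit 2 = 0: r = r^2 mod 43 = 15^2 = 10
  bit 3 = 0: r = r^2 mod 43 = 10^2 = 14
  bit 4 = 0: r = r^2 mod 43 = 14^2 = 24
  bit 5 = 1: r = r^2 * 31 mod 43 = 24^2 * 31 = 17*31 = 11
  -> s = B^a = 11

Answer: 11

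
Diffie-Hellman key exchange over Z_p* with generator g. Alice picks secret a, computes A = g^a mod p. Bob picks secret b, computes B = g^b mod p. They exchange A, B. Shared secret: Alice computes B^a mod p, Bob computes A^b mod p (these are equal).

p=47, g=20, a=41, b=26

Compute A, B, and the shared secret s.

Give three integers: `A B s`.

Answer: 19 37 3

Derivation:
A = 20^41 mod 47  (bits of 41 = 101001)
  bit 0 = 1: r = r^2 * 20 mod 47 = 1^2 * 20 = 1*20 = 20
  bit 1 = 0: r = r^2 mod 47 = 20^2 = 24
  bit 2 = 1: r = r^2 * 20 mod 47 = 24^2 * 20 = 12*20 = 5
  bit 3 = 0: r = r^2 mod 47 = 5^2 = 25
  bit 4 = 0: r = r^2 mod 47 = 25^2 = 14
  bit 5 = 1: r = r^2 * 20 mod 47 = 14^2 * 20 = 8*20 = 19
  -> A = 19
B = 20^26 mod 47  (bits of 26 = 11010)
  bit 0 = 1: r = r^2 * 20 mod 47 = 1^2 * 20 = 1*20 = 20
  bit 1 = 1: r = r^2 * 20 mod 47 = 20^2 * 20 = 24*20 = 10
  bit 2 = 0: r = r^2 mod 47 = 10^2 = 6
  bit 3 = 1: r = r^2 * 20 mod 47 = 6^2 * 20 = 36*20 = 15
  bit 4 = 0: r = r^2 mod 47 = 15^2 = 37
  -> B = 37
s = B^a = 37^41 mod 47  (bits of 41 = 101001)
  bit 0 = 1: r = r^2 * 37 mod 47 = 1^2 * 37 = 1*37 = 37
  bit 1 = 0: r = r^2 mod 47 = 37^2 = 6
  bit 2 = 1: r = r^2 * 37 mod 47 = 6^2 * 37 = 36*37 = 16
  bit 3 = 0: r = r^2 mod 47 = 16^2 = 21
  bit 4 = 0: r = r^2 mod 47 = 21^2 = 18
  bit 5 = 1: r = r^2 * 37 mod 47 = 18^2 * 37 = 42*37 = 3
  -> s = B^a = 3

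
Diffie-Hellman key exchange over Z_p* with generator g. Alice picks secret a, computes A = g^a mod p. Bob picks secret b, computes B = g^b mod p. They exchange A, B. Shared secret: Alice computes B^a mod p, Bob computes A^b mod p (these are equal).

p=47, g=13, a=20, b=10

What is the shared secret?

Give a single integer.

A = 13^20 mod 47  (bits of 20 = 10100)
  bit 0 = 1: r = r^2 * 13 mod 47 = 1^2 * 13 = 1*13 = 13
  bit 1 = 0: r = r^2 mod 47 = 13^2 = 28
  bit 2 = 1: r = r^2 * 13 mod 47 = 28^2 * 13 = 32*13 = 40
  bit 3 = 0: r = r^2 mod 47 = 40^2 = 2
  bit 4 = 0: r = r^2 mod 47 = 2^2 = 4
  -> A = 4
B = 13^10 mod 47  (bits of 10 = 1010)
  bit 0 = 1: r = r^2 * 13 mod 47 = 1^2 * 13 = 1*13 = 13
  bit 1 = 0: r = r^2 mod 47 = 13^2 = 28
  bit 2 = 1: r = r^2 * 13 mod 47 = 28^2 * 13 = 32*13 = 40
  bit 3 = 0: r = r^2 mod 47 = 40^2 = 2
  -> B = 2
s = B^a = 2^20 mod 47  (bits of 20 = 10100)
  bit 0 = 1: r = r^2 * 2 mod 47 = 1^2 * 2 = 1*2 = 2
  bit 1 = 0: r = r^2 mod 47 = 2^2 = 4
  bit 2 = 1: r = r^2 * 2 mod 47 = 4^2 * 2 = 16*2 = 32
  bit 3 = 0: r = r^2 mod 47 = 32^2 = 37
  bit 4 = 0: r = r^2 mod 47 = 37^2 = 6
  -> s = B^a = 6

Answer: 6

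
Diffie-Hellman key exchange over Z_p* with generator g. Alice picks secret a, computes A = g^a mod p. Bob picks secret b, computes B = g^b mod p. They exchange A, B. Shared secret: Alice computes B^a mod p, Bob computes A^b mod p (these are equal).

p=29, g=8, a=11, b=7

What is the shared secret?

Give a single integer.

Answer: 12

Derivation:
A = 8^11 mod 29  (bits of 11 = 1011)
  bit 0 = 1: r = r^2 * 8 mod 29 = 1^2 * 8 = 1*8 = 8
  bit 1 = 0: r = r^2 mod 29 = 8^2 = 6
  bit 2 = 1: r = r^2 * 8 mod 29 = 6^2 * 8 = 7*8 = 27
  bit 3 = 1: r = r^2 * 8 mod 29 = 27^2 * 8 = 4*8 = 3
  -> A = 3
B = 8^7 mod 29  (bits of 7 = 111)
  bit 0 = 1: r = r^2 * 8 mod 29 = 1^2 * 8 = 1*8 = 8
  bit 1 = 1: r = r^2 * 8 mod 29 = 8^2 * 8 = 6*8 = 19
  bit 2 = 1: r = r^2 * 8 mod 29 = 19^2 * 8 = 13*8 = 17
  -> B = 17
s = B^a = 17^11 mod 29  (bits of 11 = 1011)
  bit 0 = 1: r = r^2 * 17 mod 29 = 1^2 * 17 = 1*17 = 17
  bit 1 = 0: r = r^2 mod 29 = 17^2 = 28
  bit 2 = 1: r = r^2 * 17 mod 29 = 28^2 * 17 = 1*17 = 17
  bit 3 = 1: r = r^2 * 17 mod 29 = 17^2 * 17 = 28*17 = 12
  -> s = B^a = 12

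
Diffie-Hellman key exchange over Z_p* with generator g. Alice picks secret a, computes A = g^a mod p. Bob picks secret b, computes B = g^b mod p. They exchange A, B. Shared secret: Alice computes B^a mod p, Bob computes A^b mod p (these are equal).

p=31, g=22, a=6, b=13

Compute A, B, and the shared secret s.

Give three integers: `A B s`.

Answer: 8 13 16

Derivation:
A = 22^6 mod 31  (bits of 6 = 110)
  bit 0 = 1: r = r^2 * 22 mod 31 = 1^2 * 22 = 1*22 = 22
  bit 1 = 1: r = r^2 * 22 mod 31 = 22^2 * 22 = 19*22 = 15
  bit 2 = 0: r = r^2 mod 31 = 15^2 = 8
  -> A = 8
B = 22^13 mod 31  (bits of 13 = 1101)
  bit 0 = 1: r = r^2 * 22 mod 31 = 1^2 * 22 = 1*22 = 22
  bit 1 = 1: r = r^2 * 22 mod 31 = 22^2 * 22 = 19*22 = 15
  bit 2 = 0: r = r^2 mod 31 = 15^2 = 8
  bit 3 = 1: r = r^2 * 22 mod 31 = 8^2 * 22 = 2*22 = 13
  -> B = 13
s = B^a = 13^6 mod 31  (bits of 6 = 110)
  bit 0 = 1: r = r^2 * 13 mod 31 = 1^2 * 13 = 1*13 = 13
  bit 1 = 1: r = r^2 * 13 mod 31 = 13^2 * 13 = 14*13 = 27
  bit 2 = 0: r = r^2 mod 31 = 27^2 = 16
  -> s = B^a = 16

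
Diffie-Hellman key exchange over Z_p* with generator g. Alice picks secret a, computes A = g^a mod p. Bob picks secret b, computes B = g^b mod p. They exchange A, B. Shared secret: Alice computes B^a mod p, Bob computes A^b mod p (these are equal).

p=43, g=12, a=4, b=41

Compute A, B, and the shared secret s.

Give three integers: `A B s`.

A = 12^4 mod 43  (bits of 4 = 100)
  bit 0 = 1: r = r^2 * 12 mod 43 = 1^2 * 12 = 1*12 = 12
  bit 1 = 0: r = r^2 mod 43 = 12^2 = 15
  bit 2 = 0: r = r^2 mod 43 = 15^2 = 10
  -> A = 10
B = 12^41 mod 43  (bits of 41 = 101001)
  bit 0 = 1: r = r^2 * 12 mod 43 = 1^2 * 12 = 1*12 = 12
  bit 1 = 0: r = r^2 mod 43 = 12^2 = 15
  bit 2 = 1: r = r^2 * 12 mod 43 = 15^2 * 12 = 10*12 = 34
  bit 3 = 0: r = r^2 mod 43 = 34^2 = 38
  bit 4 = 0: r = r^2 mod 43 = 38^2 = 25
  bit 5 = 1: r = r^2 * 12 mod 43 = 25^2 * 12 = 23*12 = 18
  -> B = 18
s = B^a = 18^4 mod 43  (bits of 4 = 100)
  bit 0 = 1: r = r^2 * 18 mod 43 = 1^2 * 18 = 1*18 = 18
  bit 1 = 0: r = r^2 mod 43 = 18^2 = 23
  bit 2 = 0: r = r^2 mod 43 = 23^2 = 13
  -> s = B^a = 13

Answer: 10 18 13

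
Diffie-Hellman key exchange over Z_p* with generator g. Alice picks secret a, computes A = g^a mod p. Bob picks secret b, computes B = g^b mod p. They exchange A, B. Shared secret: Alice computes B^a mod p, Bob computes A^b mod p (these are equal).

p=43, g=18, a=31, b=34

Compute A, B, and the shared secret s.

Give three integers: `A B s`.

Answer: 26 14 13

Derivation:
A = 18^31 mod 43  (bits of 31 = 11111)
  bit 0 = 1: r = r^2 * 18 mod 43 = 1^2 * 18 = 1*18 = 18
  bit 1 = 1: r = r^2 * 18 mod 43 = 18^2 * 18 = 23*18 = 27
  bit 2 = 1: r = r^2 * 18 mod 43 = 27^2 * 18 = 41*18 = 7
  bit 3 = 1: r = r^2 * 18 mod 43 = 7^2 * 18 = 6*18 = 22
  bit 4 = 1: r = r^2 * 18 mod 43 = 22^2 * 18 = 11*18 = 26
  -> A = 26
B = 18^34 mod 43  (bits of 34 = 100010)
  bit 0 = 1: r = r^2 * 18 mod 43 = 1^2 * 18 = 1*18 = 18
  bit 1 = 0: r = r^2 mod 43 = 18^2 = 23
  bit 2 = 0: r = r^2 mod 43 = 23^2 = 13
  bit 3 = 0: r = r^2 mod 43 = 13^2 = 40
  bit 4 = 1: r = r^2 * 18 mod 43 = 40^2 * 18 = 9*18 = 33
  bit 5 = 0: r = r^2 mod 43 = 33^2 = 14
  -> B = 14
s = B^a = 14^31 mod 43  (bits of 31 = 11111)
  bit 0 = 1: r = r^2 * 14 mod 43 = 1^2 * 14 = 1*14 = 14
  bit 1 = 1: r = r^2 * 14 mod 43 = 14^2 * 14 = 24*14 = 35
  bit 2 = 1: r = r^2 * 14 mod 43 = 35^2 * 14 = 21*14 = 36
  bit 3 = 1: r = r^2 * 14 mod 43 = 36^2 * 14 = 6*14 = 41
  bit 4 = 1: r = r^2 * 14 mod 43 = 41^2 * 14 = 4*14 = 13
  -> s = B^a = 13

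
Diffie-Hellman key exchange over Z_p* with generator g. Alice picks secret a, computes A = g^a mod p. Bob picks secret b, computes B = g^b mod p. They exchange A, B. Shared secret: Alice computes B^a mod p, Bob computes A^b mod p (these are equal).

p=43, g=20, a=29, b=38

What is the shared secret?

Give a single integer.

Answer: 31

Derivation:
A = 20^29 mod 43  (bits of 29 = 11101)
  bit 0 = 1: r = r^2 * 20 mod 43 = 1^2 * 20 = 1*20 = 20
  bit 1 = 1: r = r^2 * 20 mod 43 = 20^2 * 20 = 13*20 = 2
  bit 2 = 1: r = r^2 * 20 mod 43 = 2^2 * 20 = 4*20 = 37
  bit 3 = 0: r = r^2 mod 43 = 37^2 = 36
  bit 4 = 1: r = r^2 * 20 mod 43 = 36^2 * 20 = 6*20 = 34
  -> A = 34
B = 20^38 mod 43  (bits of 38 = 100110)
  bit 0 = 1: r = r^2 * 20 mod 43 = 1^2 * 20 = 1*20 = 20
  bit 1 = 0: r = r^2 mod 43 = 20^2 = 13
  bit 2 = 0: r = r^2 mod 43 = 13^2 = 40
  bit 3 = 1: r = r^2 * 20 mod 43 = 40^2 * 20 = 9*20 = 8
  bit 4 = 1: r = r^2 * 20 mod 43 = 8^2 * 20 = 21*20 = 33
  bit 5 = 0: r = r^2 mod 43 = 33^2 = 14
  -> B = 14
s = B^a = 14^29 mod 43  (bits of 29 = 11101)
  bit 0 = 1: r = r^2 * 14 mod 43 = 1^2 * 14 = 1*14 = 14
  bit 1 = 1: r = r^2 * 14 mod 43 = 14^2 * 14 = 24*14 = 35
  bit 2 = 1: r = r^2 * 14 mod 43 = 35^2 * 14 = 21*14 = 36
  bit 3 = 0: r = r^2 mod 43 = 36^2 = 6
  bit 4 = 1: r = r^2 * 14 mod 43 = 6^2 * 14 = 36*14 = 31
  -> s = B^a = 31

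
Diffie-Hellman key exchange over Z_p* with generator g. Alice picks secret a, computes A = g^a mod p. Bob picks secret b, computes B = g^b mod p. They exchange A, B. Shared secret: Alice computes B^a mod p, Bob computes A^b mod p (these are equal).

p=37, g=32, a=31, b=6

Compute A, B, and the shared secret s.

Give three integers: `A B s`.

Answer: 13 11 11

Derivation:
A = 32^31 mod 37  (bits of 31 = 11111)
  bit 0 = 1: r = r^2 * 32 mod 37 = 1^2 * 32 = 1*32 = 32
  bit 1 = 1: r = r^2 * 32 mod 37 = 32^2 * 32 = 25*32 = 23
  bit 2 = 1: r = r^2 * 32 mod 37 = 23^2 * 32 = 11*32 = 19
  bit 3 = 1: r = r^2 * 32 mod 37 = 19^2 * 32 = 28*32 = 8
  bit 4 = 1: r = r^2 * 32 mod 37 = 8^2 * 32 = 27*32 = 13
  -> A = 13
B = 32^6 mod 37  (bits of 6 = 110)
  bit 0 = 1: r = r^2 * 32 mod 37 = 1^2 * 32 = 1*32 = 32
  bit 1 = 1: r = r^2 * 32 mod 37 = 32^2 * 32 = 25*32 = 23
  bit 2 = 0: r = r^2 mod 37 = 23^2 = 11
  -> B = 11
s = B^a = 11^31 mod 37  (bits of 31 = 11111)
  bit 0 = 1: r = r^2 * 11 mod 37 = 1^2 * 11 = 1*11 = 11
  bit 1 = 1: r = r^2 * 11 mod 37 = 11^2 * 11 = 10*11 = 36
  bit 2 = 1: r = r^2 * 11 mod 37 = 36^2 * 11 = 1*11 = 11
  bit 3 = 1: r = r^2 * 11 mod 37 = 11^2 * 11 = 10*11 = 36
  bit 4 = 1: r = r^2 * 11 mod 37 = 36^2 * 11 = 1*11 = 11
  -> s = B^a = 11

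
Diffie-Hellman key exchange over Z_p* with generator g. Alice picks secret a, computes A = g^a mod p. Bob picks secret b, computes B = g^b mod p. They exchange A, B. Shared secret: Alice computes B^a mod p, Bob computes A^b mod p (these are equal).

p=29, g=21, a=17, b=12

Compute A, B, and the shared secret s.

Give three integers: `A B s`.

A = 21^17 mod 29  (bits of 17 = 10001)
  bit 0 = 1: r = r^2 * 21 mod 29 = 1^2 * 21 = 1*21 = 21
  bit 1 = 0: r = r^2 mod 29 = 21^2 = 6
  bit 2 = 0: r = r^2 mod 29 = 6^2 = 7
  bit 3 = 0: r = r^2 mod 29 = 7^2 = 20
  bit 4 = 1: r = r^2 * 21 mod 29 = 20^2 * 21 = 23*21 = 19
  -> A = 19
B = 21^12 mod 29  (bits of 12 = 1100)
  bit 0 = 1: r = r^2 * 21 mod 29 = 1^2 * 21 = 1*21 = 21
  bit 1 = 1: r = r^2 * 21 mod 29 = 21^2 * 21 = 6*21 = 10
  bit 2 = 0: r = r^2 mod 29 = 10^2 = 13
  bit 3 = 0: r = r^2 mod 29 = 13^2 = 24
  -> B = 24
s = B^a = 24^17 mod 29  (bits of 17 = 10001)
  bit 0 = 1: r = r^2 * 24 mod 29 = 1^2 * 24 = 1*24 = 24
  bit 1 = 0: r = r^2 mod 29 = 24^2 = 25
  bit 2 = 0: r = r^2 mod 29 = 25^2 = 16
  bit 3 = 0: r = r^2 mod 29 = 16^2 = 24
  bit 4 = 1: r = r^2 * 24 mod 29 = 24^2 * 24 = 25*24 = 20
  -> s = B^a = 20

Answer: 19 24 20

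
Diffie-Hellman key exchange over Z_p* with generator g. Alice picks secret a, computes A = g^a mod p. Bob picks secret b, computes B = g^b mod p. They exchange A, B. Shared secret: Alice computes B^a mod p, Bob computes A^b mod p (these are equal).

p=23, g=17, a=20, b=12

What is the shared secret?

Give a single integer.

A = 17^20 mod 23  (bits of 20 = 10100)
  bit 0 = 1: r = r^2 * 17 mod 23 = 1^2 * 17 = 1*17 = 17
  bit 1 = 0: r = r^2 mod 23 = 17^2 = 13
  bit 2 = 1: r = r^2 * 17 mod 23 = 13^2 * 17 = 8*17 = 21
  bit 3 = 0: r = r^2 mod 23 = 21^2 = 4
  bit 4 = 0: r = r^2 mod 23 = 4^2 = 16
  -> A = 16
B = 17^12 mod 23  (bits of 12 = 1100)
  bit 0 = 1: r = r^2 * 17 mod 23 = 1^2 * 17 = 1*17 = 17
  bit 1 = 1: r = r^2 * 17 mod 23 = 17^2 * 17 = 13*17 = 14
  bit 2 = 0: r = r^2 mod 23 = 14^2 = 12
  bit 3 = 0: r = r^2 mod 23 = 12^2 = 6
  -> B = 6
s = B^a = 6^20 mod 23  (bits of 20 = 10100)
  bit 0 = 1: r = r^2 * 6 mod 23 = 1^2 * 6 = 1*6 = 6
  bit 1 = 0: r = r^2 mod 23 = 6^2 = 13
  bit 2 = 1: r = r^2 * 6 mod 23 = 13^2 * 6 = 8*6 = 2
  bit 3 = 0: r = r^2 mod 23 = 2^2 = 4
  bit 4 = 0: r = r^2 mod 23 = 4^2 = 16
  -> s = B^a = 16

Answer: 16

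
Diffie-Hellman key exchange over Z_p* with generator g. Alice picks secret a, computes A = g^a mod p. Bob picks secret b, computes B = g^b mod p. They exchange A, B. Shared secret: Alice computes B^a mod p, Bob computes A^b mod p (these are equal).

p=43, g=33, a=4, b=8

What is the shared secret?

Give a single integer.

A = 33^4 mod 43  (bits of 4 = 100)
  bit 0 = 1: r = r^2 * 33 mod 43 = 1^2 * 33 = 1*33 = 33
  bit 1 = 0: r = r^2 mod 43 = 33^2 = 14
  bit 2 = 0: r = r^2 mod 43 = 14^2 = 24
  -> A = 24
B = 33^8 mod 43  (bits of 8 = 1000)
  bit 0 = 1: r = r^2 * 33 mod 43 = 1^2 * 33 = 1*33 = 33
  bit 1 = 0: r = r^2 mod 43 = 33^2 = 14
  bit 2 = 0: r = r^2 mod 43 = 14^2 = 24
  bit 3 = 0: r = r^2 mod 43 = 24^2 = 17
  -> B = 17
s = B^a = 17^4 mod 43  (bits of 4 = 100)
  bit 0 = 1: r = r^2 * 17 mod 43 = 1^2 * 17 = 1*17 = 17
  bit 1 = 0: r = r^2 mod 43 = 17^2 = 31
  bit 2 = 0: r = r^2 mod 43 = 31^2 = 15
  -> s = B^a = 15

Answer: 15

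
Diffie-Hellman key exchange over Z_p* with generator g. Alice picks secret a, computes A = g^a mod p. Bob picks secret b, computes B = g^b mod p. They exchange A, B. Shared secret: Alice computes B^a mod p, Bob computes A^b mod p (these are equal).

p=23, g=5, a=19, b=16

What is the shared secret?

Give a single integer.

A = 5^19 mod 23  (bits of 19 = 10011)
  bit 0 = 1: r = r^2 * 5 mod 23 = 1^2 * 5 = 1*5 = 5
  bit 1 = 0: r = r^2 mod 23 = 5^2 = 2
  bit 2 = 0: r = r^2 mod 23 = 2^2 = 4
  bit 3 = 1: r = r^2 * 5 mod 23 = 4^2 * 5 = 16*5 = 11
  bit 4 = 1: r = r^2 * 5 mod 23 = 11^2 * 5 = 6*5 = 7
  -> A = 7
B = 5^16 mod 23  (bits of 16 = 10000)
  bit 0 = 1: r = r^2 * 5 mod 23 = 1^2 * 5 = 1*5 = 5
  bit 1 = 0: r = r^2 mod 23 = 5^2 = 2
  bit 2 = 0: r = r^2 mod 23 = 2^2 = 4
  bit 3 = 0: r = r^2 mod 23 = 4^2 = 16
  bit 4 = 0: r = r^2 mod 23 = 16^2 = 3
  -> B = 3
s = B^a = 3^19 mod 23  (bits of 19 = 10011)
  bit 0 = 1: r = r^2 * 3 mod 23 = 1^2 * 3 = 1*3 = 3
  bit 1 = 0: r = r^2 mod 23 = 3^2 = 9
  bit 2 = 0: r = r^2 mod 23 = 9^2 = 12
  bit 3 = 1: r = r^2 * 3 mod 23 = 12^2 * 3 = 6*3 = 18
  bit 4 = 1: r = r^2 * 3 mod 23 = 18^2 * 3 = 2*3 = 6
  -> s = B^a = 6

Answer: 6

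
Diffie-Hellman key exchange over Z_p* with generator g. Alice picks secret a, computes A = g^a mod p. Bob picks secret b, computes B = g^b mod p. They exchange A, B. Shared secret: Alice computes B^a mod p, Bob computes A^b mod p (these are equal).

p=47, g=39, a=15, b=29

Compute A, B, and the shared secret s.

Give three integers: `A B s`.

Answer: 23 22 11

Derivation:
A = 39^15 mod 47  (bits of 15 = 1111)
  bit 0 = 1: r = r^2 * 39 mod 47 = 1^2 * 39 = 1*39 = 39
  bit 1 = 1: r = r^2 * 39 mod 47 = 39^2 * 39 = 17*39 = 5
  bit 2 = 1: r = r^2 * 39 mod 47 = 5^2 * 39 = 25*39 = 35
  bit 3 = 1: r = r^2 * 39 mod 47 = 35^2 * 39 = 3*39 = 23
  -> A = 23
B = 39^29 mod 47  (bits of 29 = 11101)
  bit 0 = 1: r = r^2 * 39 mod 47 = 1^2 * 39 = 1*39 = 39
  bit 1 = 1: r = r^2 * 39 mod 47 = 39^2 * 39 = 17*39 = 5
  bit 2 = 1: r = r^2 * 39 mod 47 = 5^2 * 39 = 25*39 = 35
  bit 3 = 0: r = r^2 mod 47 = 35^2 = 3
  bit 4 = 1: r = r^2 * 39 mod 47 = 3^2 * 39 = 9*39 = 22
  -> B = 22
s = B^a = 22^15 mod 47  (bits of 15 = 1111)
  bit 0 = 1: r = r^2 * 22 mod 47 = 1^2 * 22 = 1*22 = 22
  bit 1 = 1: r = r^2 * 22 mod 47 = 22^2 * 22 = 14*22 = 26
  bit 2 = 1: r = r^2 * 22 mod 47 = 26^2 * 22 = 18*22 = 20
  bit 3 = 1: r = r^2 * 22 mod 47 = 20^2 * 22 = 24*22 = 11
  -> s = B^a = 11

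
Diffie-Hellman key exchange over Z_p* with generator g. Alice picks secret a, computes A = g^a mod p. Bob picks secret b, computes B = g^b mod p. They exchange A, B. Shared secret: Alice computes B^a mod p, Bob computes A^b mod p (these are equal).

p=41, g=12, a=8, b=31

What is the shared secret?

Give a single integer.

A = 12^8 mod 41  (bits of 8 = 1000)
  bit 0 = 1: r = r^2 * 12 mod 41 = 1^2 * 12 = 1*12 = 12
  bit 1 = 0: r = r^2 mod 41 = 12^2 = 21
  bit 2 = 0: r = r^2 mod 41 = 21^2 = 31
  bit 3 = 0: r = r^2 mod 41 = 31^2 = 18
  -> A = 18
B = 12^31 mod 41  (bits of 31 = 11111)
  bit 0 = 1: r = r^2 * 12 mod 41 = 1^2 * 12 = 1*12 = 12
  bit 1 = 1: r = r^2 * 12 mod 41 = 12^2 * 12 = 21*12 = 6
  bit 2 = 1: r = r^2 * 12 mod 41 = 6^2 * 12 = 36*12 = 22
  bit 3 = 1: r = r^2 * 12 mod 41 = 22^2 * 12 = 33*12 = 27
  bit 4 = 1: r = r^2 * 12 mod 41 = 27^2 * 12 = 32*12 = 15
  -> B = 15
s = B^a = 15^8 mod 41  (bits of 8 = 1000)
  bit 0 = 1: r = r^2 * 15 mod 41 = 1^2 * 15 = 1*15 = 15
  bit 1 = 0: r = r^2 mod 41 = 15^2 = 20
  bit 2 = 0: r = r^2 mod 41 = 20^2 = 31
  bit 3 = 0: r = r^2 mod 41 = 31^2 = 18
  -> s = B^a = 18

Answer: 18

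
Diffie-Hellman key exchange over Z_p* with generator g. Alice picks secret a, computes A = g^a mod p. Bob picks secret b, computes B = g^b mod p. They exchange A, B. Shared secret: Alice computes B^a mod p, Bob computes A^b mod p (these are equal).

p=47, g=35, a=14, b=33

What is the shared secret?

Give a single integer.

Answer: 3

Derivation:
A = 35^14 mod 47  (bits of 14 = 1110)
  bit 0 = 1: r = r^2 * 35 mod 47 = 1^2 * 35 = 1*35 = 35
  bit 1 = 1: r = r^2 * 35 mod 47 = 35^2 * 35 = 3*35 = 11
  bit 2 = 1: r = r^2 * 35 mod 47 = 11^2 * 35 = 27*35 = 5
  bit 3 = 0: r = r^2 mod 47 = 5^2 = 25
  -> A = 25
B = 35^33 mod 47  (bits of 33 = 100001)
  bit 0 = 1: r = r^2 * 35 mod 47 = 1^2 * 35 = 1*35 = 35
  bit 1 = 0: r = r^2 mod 47 = 35^2 = 3
  bit 2 = 0: r = r^2 mod 47 = 3^2 = 9
  bit 3 = 0: r = r^2 mod 47 = 9^2 = 34
  bit 4 = 0: r = r^2 mod 47 = 34^2 = 28
  bit 5 = 1: r = r^2 * 35 mod 47 = 28^2 * 35 = 32*35 = 39
  -> B = 39
s = B^a = 39^14 mod 47  (bits of 14 = 1110)
  bit 0 = 1: r = r^2 * 39 mod 47 = 1^2 * 39 = 1*39 = 39
  bit 1 = 1: r = r^2 * 39 mod 47 = 39^2 * 39 = 17*39 = 5
  bit 2 = 1: r = r^2 * 39 mod 47 = 5^2 * 39 = 25*39 = 35
  bit 3 = 0: r = r^2 mod 47 = 35^2 = 3
  -> s = B^a = 3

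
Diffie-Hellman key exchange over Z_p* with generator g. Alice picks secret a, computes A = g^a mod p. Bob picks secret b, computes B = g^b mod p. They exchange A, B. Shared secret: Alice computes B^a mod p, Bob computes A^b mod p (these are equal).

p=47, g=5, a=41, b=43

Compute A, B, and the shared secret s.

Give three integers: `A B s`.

Answer: 45 44 41

Derivation:
A = 5^41 mod 47  (bits of 41 = 101001)
  bit 0 = 1: r = r^2 * 5 mod 47 = 1^2 * 5 = 1*5 = 5
  bit 1 = 0: r = r^2 mod 47 = 5^2 = 25
  bit 2 = 1: r = r^2 * 5 mod 47 = 25^2 * 5 = 14*5 = 23
  bit 3 = 0: r = r^2 mod 47 = 23^2 = 12
  bit 4 = 0: r = r^2 mod 47 = 12^2 = 3
  bit 5 = 1: r = r^2 * 5 mod 47 = 3^2 * 5 = 9*5 = 45
  -> A = 45
B = 5^43 mod 47  (bits of 43 = 101011)
  bit 0 = 1: r = r^2 * 5 mod 47 = 1^2 * 5 = 1*5 = 5
  bit 1 = 0: r = r^2 mod 47 = 5^2 = 25
  bit 2 = 1: r = r^2 * 5 mod 47 = 25^2 * 5 = 14*5 = 23
  bit 3 = 0: r = r^2 mod 47 = 23^2 = 12
  bit 4 = 1: r = r^2 * 5 mod 47 = 12^2 * 5 = 3*5 = 15
  bit 5 = 1: r = r^2 * 5 mod 47 = 15^2 * 5 = 37*5 = 44
  -> B = 44
s = B^a = 44^41 mod 47  (bits of 41 = 101001)
  bit 0 = 1: r = r^2 * 44 mod 47 = 1^2 * 44 = 1*44 = 44
  bit 1 = 0: r = r^2 mod 47 = 44^2 = 9
  bit 2 = 1: r = r^2 * 44 mod 47 = 9^2 * 44 = 34*44 = 39
  bit 3 = 0: r = r^2 mod 47 = 39^2 = 17
  bit 4 = 0: r = r^2 mod 47 = 17^2 = 7
  bit 5 = 1: r = r^2 * 44 mod 47 = 7^2 * 44 = 2*44 = 41
  -> s = B^a = 41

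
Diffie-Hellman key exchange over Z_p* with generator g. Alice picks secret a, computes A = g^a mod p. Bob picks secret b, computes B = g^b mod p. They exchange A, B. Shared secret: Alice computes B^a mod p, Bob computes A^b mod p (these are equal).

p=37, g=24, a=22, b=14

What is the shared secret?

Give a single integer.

Answer: 16

Derivation:
A = 24^22 mod 37  (bits of 22 = 10110)
  bit 0 = 1: r = r^2 * 24 mod 37 = 1^2 * 24 = 1*24 = 24
  bit 1 = 0: r = r^2 mod 37 = 24^2 = 21
  bit 2 = 1: r = r^2 * 24 mod 37 = 21^2 * 24 = 34*24 = 2
  bit 3 = 1: r = r^2 * 24 mod 37 = 2^2 * 24 = 4*24 = 22
  bit 4 = 0: r = r^2 mod 37 = 22^2 = 3
  -> A = 3
B = 24^14 mod 37  (bits of 14 = 1110)
  bit 0 = 1: r = r^2 * 24 mod 37 = 1^2 * 24 = 1*24 = 24
  bit 1 = 1: r = r^2 * 24 mod 37 = 24^2 * 24 = 21*24 = 23
  bit 2 = 1: r = r^2 * 24 mod 37 = 23^2 * 24 = 11*24 = 5
  bit 3 = 0: r = r^2 mod 37 = 5^2 = 25
  -> B = 25
s = B^a = 25^22 mod 37  (bits of 22 = 10110)
  bit 0 = 1: r = r^2 * 25 mod 37 = 1^2 * 25 = 1*25 = 25
  bit 1 = 0: r = r^2 mod 37 = 25^2 = 33
  bit 2 = 1: r = r^2 * 25 mod 37 = 33^2 * 25 = 16*25 = 30
  bit 3 = 1: r = r^2 * 25 mod 37 = 30^2 * 25 = 12*25 = 4
  bit 4 = 0: r = r^2 mod 37 = 4^2 = 16
  -> s = B^a = 16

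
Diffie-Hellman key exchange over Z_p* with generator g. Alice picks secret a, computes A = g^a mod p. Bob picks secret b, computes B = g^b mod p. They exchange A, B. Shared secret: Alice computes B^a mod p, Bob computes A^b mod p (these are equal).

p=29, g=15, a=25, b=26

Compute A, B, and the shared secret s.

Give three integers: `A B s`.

A = 15^25 mod 29  (bits of 25 = 11001)
  bit 0 = 1: r = r^2 * 15 mod 29 = 1^2 * 15 = 1*15 = 15
  bit 1 = 1: r = r^2 * 15 mod 29 = 15^2 * 15 = 22*15 = 11
  bit 2 = 0: r = r^2 mod 29 = 11^2 = 5
  bit 3 = 0: r = r^2 mod 29 = 5^2 = 25
  bit 4 = 1: r = r^2 * 15 mod 29 = 25^2 * 15 = 16*15 = 8
  -> A = 8
B = 15^26 mod 29  (bits of 26 = 11010)
  bit 0 = 1: r = r^2 * 15 mod 29 = 1^2 * 15 = 1*15 = 15
  bit 1 = 1: r = r^2 * 15 mod 29 = 15^2 * 15 = 22*15 = 11
  bit 2 = 0: r = r^2 mod 29 = 11^2 = 5
  bit 3 = 1: r = r^2 * 15 mod 29 = 5^2 * 15 = 25*15 = 27
  bit 4 = 0: r = r^2 mod 29 = 27^2 = 4
  -> B = 4
s = B^a = 4^25 mod 29  (bits of 25 = 11001)
  bit 0 = 1: r = r^2 * 4 mod 29 = 1^2 * 4 = 1*4 = 4
  bit 1 = 1: r = r^2 * 4 mod 29 = 4^2 * 4 = 16*4 = 6
  bit 2 = 0: r = r^2 mod 29 = 6^2 = 7
  bit 3 = 0: r = r^2 mod 29 = 7^2 = 20
  bit 4 = 1: r = r^2 * 4 mod 29 = 20^2 * 4 = 23*4 = 5
  -> s = B^a = 5

Answer: 8 4 5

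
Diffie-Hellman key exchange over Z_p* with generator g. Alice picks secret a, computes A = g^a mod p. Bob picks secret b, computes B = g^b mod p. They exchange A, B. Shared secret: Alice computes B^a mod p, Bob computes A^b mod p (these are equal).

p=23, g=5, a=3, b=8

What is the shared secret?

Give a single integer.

A = 5^3 mod 23  (bits of 3 = 11)
  bit 0 = 1: r = r^2 * 5 mod 23 = 1^2 * 5 = 1*5 = 5
  bit 1 = 1: r = r^2 * 5 mod 23 = 5^2 * 5 = 2*5 = 10
  -> A = 10
B = 5^8 mod 23  (bits of 8 = 1000)
  bit 0 = 1: r = r^2 * 5 mod 23 = 1^2 * 5 = 1*5 = 5
  bit 1 = 0: r = r^2 mod 23 = 5^2 = 2
  bit 2 = 0: r = r^2 mod 23 = 2^2 = 4
  bit 3 = 0: r = r^2 mod 23 = 4^2 = 16
  -> B = 16
s = B^a = 16^3 mod 23  (bits of 3 = 11)
  bit 0 = 1: r = r^2 * 16 mod 23 = 1^2 * 16 = 1*16 = 16
  bit 1 = 1: r = r^2 * 16 mod 23 = 16^2 * 16 = 3*16 = 2
  -> s = B^a = 2

Answer: 2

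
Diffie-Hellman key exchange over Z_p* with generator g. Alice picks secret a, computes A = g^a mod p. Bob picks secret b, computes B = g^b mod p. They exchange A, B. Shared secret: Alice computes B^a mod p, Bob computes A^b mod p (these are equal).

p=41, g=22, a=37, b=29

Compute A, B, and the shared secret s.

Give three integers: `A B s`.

Answer: 17 6 15

Derivation:
A = 22^37 mod 41  (bits of 37 = 100101)
  bit 0 = 1: r = r^2 * 22 mod 41 = 1^2 * 22 = 1*22 = 22
  bit 1 = 0: r = r^2 mod 41 = 22^2 = 33
  bit 2 = 0: r = r^2 mod 41 = 33^2 = 23
  bit 3 = 1: r = r^2 * 22 mod 41 = 23^2 * 22 = 37*22 = 35
  bit 4 = 0: r = r^2 mod 41 = 35^2 = 36
  bit 5 = 1: r = r^2 * 22 mod 41 = 36^2 * 22 = 25*22 = 17
  -> A = 17
B = 22^29 mod 41  (bits of 29 = 11101)
  bit 0 = 1: r = r^2 * 22 mod 41 = 1^2 * 22 = 1*22 = 22
  bit 1 = 1: r = r^2 * 22 mod 41 = 22^2 * 22 = 33*22 = 29
  bit 2 = 1: r = r^2 * 22 mod 41 = 29^2 * 22 = 21*22 = 11
  bit 3 = 0: r = r^2 mod 41 = 11^2 = 39
  bit 4 = 1: r = r^2 * 22 mod 41 = 39^2 * 22 = 4*22 = 6
  -> B = 6
s = B^a = 6^37 mod 41  (bits of 37 = 100101)
  bit 0 = 1: r = r^2 * 6 mod 41 = 1^2 * 6 = 1*6 = 6
  bit 1 = 0: r = r^2 mod 41 = 6^2 = 36
  bit 2 = 0: r = r^2 mod 41 = 36^2 = 25
  bit 3 = 1: r = r^2 * 6 mod 41 = 25^2 * 6 = 10*6 = 19
  bit 4 = 0: r = r^2 mod 41 = 19^2 = 33
  bit 5 = 1: r = r^2 * 6 mod 41 = 33^2 * 6 = 23*6 = 15
  -> s = B^a = 15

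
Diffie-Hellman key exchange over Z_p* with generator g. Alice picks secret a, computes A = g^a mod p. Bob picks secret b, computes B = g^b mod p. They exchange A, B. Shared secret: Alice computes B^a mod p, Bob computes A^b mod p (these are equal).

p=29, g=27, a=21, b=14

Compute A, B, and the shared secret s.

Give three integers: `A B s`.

A = 27^21 mod 29  (bits of 21 = 10101)
  bit 0 = 1: r = r^2 * 27 mod 29 = 1^2 * 27 = 1*27 = 27
  bit 1 = 0: r = r^2 mod 29 = 27^2 = 4
  bit 2 = 1: r = r^2 * 27 mod 29 = 4^2 * 27 = 16*27 = 26
  bit 3 = 0: r = r^2 mod 29 = 26^2 = 9
  bit 4 = 1: r = r^2 * 27 mod 29 = 9^2 * 27 = 23*27 = 12
  -> A = 12
B = 27^14 mod 29  (bits of 14 = 1110)
  bit 0 = 1: r = r^2 * 27 mod 29 = 1^2 * 27 = 1*27 = 27
  bit 1 = 1: r = r^2 * 27 mod 29 = 27^2 * 27 = 4*27 = 21
  bit 2 = 1: r = r^2 * 27 mod 29 = 21^2 * 27 = 6*27 = 17
  bit 3 = 0: r = r^2 mod 29 = 17^2 = 28
  -> B = 28
s = B^a = 28^21 mod 29  (bits of 21 = 10101)
  bit 0 = 1: r = r^2 * 28 mod 29 = 1^2 * 28 = 1*28 = 28
  bit 1 = 0: r = r^2 mod 29 = 28^2 = 1
  bit 2 = 1: r = r^2 * 28 mod 29 = 1^2 * 28 = 1*28 = 28
  bit 3 = 0: r = r^2 mod 29 = 28^2 = 1
  bit 4 = 1: r = r^2 * 28 mod 29 = 1^2 * 28 = 1*28 = 28
  -> s = B^a = 28

Answer: 12 28 28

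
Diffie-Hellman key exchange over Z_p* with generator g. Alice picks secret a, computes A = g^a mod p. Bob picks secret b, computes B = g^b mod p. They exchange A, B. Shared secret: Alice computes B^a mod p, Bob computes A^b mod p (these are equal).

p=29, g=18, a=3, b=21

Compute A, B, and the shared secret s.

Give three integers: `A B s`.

A = 18^3 mod 29  (bits of 3 = 11)
  bit 0 = 1: r = r^2 * 18 mod 29 = 1^2 * 18 = 1*18 = 18
  bit 1 = 1: r = r^2 * 18 mod 29 = 18^2 * 18 = 5*18 = 3
  -> A = 3
B = 18^21 mod 29  (bits of 21 = 10101)
  bit 0 = 1: r = r^2 * 18 mod 29 = 1^2 * 18 = 1*18 = 18
  bit 1 = 0: r = r^2 mod 29 = 18^2 = 5
  bit 2 = 1: r = r^2 * 18 mod 29 = 5^2 * 18 = 25*18 = 15
  bit 3 = 0: r = r^2 mod 29 = 15^2 = 22
  bit 4 = 1: r = r^2 * 18 mod 29 = 22^2 * 18 = 20*18 = 12
  -> B = 12
s = B^a = 12^3 mod 29  (bits of 3 = 11)
  bit 0 = 1: r = r^2 * 12 mod 29 = 1^2 * 12 = 1*12 = 12
  bit 1 = 1: r = r^2 * 12 mod 29 = 12^2 * 12 = 28*12 = 17
  -> s = B^a = 17

Answer: 3 12 17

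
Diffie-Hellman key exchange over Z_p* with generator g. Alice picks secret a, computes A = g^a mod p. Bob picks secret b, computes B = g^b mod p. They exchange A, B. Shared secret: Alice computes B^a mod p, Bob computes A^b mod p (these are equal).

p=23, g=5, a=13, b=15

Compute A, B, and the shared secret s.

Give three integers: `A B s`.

Answer: 21 19 7

Derivation:
A = 5^13 mod 23  (bits of 13 = 1101)
  bit 0 = 1: r = r^2 * 5 mod 23 = 1^2 * 5 = 1*5 = 5
  bit 1 = 1: r = r^2 * 5 mod 23 = 5^2 * 5 = 2*5 = 10
  bit 2 = 0: r = r^2 mod 23 = 10^2 = 8
  bit 3 = 1: r = r^2 * 5 mod 23 = 8^2 * 5 = 18*5 = 21
  -> A = 21
B = 5^15 mod 23  (bits of 15 = 1111)
  bit 0 = 1: r = r^2 * 5 mod 23 = 1^2 * 5 = 1*5 = 5
  bit 1 = 1: r = r^2 * 5 mod 23 = 5^2 * 5 = 2*5 = 10
  bit 2 = 1: r = r^2 * 5 mod 23 = 10^2 * 5 = 8*5 = 17
  bit 3 = 1: r = r^2 * 5 mod 23 = 17^2 * 5 = 13*5 = 19
  -> B = 19
s = B^a = 19^13 mod 23  (bits of 13 = 1101)
  bit 0 = 1: r = r^2 * 19 mod 23 = 1^2 * 19 = 1*19 = 19
  bit 1 = 1: r = r^2 * 19 mod 23 = 19^2 * 19 = 16*19 = 5
  bit 2 = 0: r = r^2 mod 23 = 5^2 = 2
  bit 3 = 1: r = r^2 * 19 mod 23 = 2^2 * 19 = 4*19 = 7
  -> s = B^a = 7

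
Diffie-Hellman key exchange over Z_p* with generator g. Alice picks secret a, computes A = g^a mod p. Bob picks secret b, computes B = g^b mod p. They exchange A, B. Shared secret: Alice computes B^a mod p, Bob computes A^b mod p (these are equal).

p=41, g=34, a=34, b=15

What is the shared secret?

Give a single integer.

A = 34^34 mod 41  (bits of 34 = 100010)
  bit 0 = 1: r = r^2 * 34 mod 41 = 1^2 * 34 = 1*34 = 34
  bit 1 = 0: r = r^2 mod 41 = 34^2 = 8
  bit 2 = 0: r = r^2 mod 41 = 8^2 = 23
  bit 3 = 0: r = r^2 mod 41 = 23^2 = 37
  bit 4 = 1: r = r^2 * 34 mod 41 = 37^2 * 34 = 16*34 = 11
  bit 5 = 0: r = r^2 mod 41 = 11^2 = 39
  -> A = 39
B = 34^15 mod 41  (bits of 15 = 1111)
  bit 0 = 1: r = r^2 * 34 mod 41 = 1^2 * 34 = 1*34 = 34
  bit 1 = 1: r = r^2 * 34 mod 41 = 34^2 * 34 = 8*34 = 26
  bit 2 = 1: r = r^2 * 34 mod 41 = 26^2 * 34 = 20*34 = 24
  bit 3 = 1: r = r^2 * 34 mod 41 = 24^2 * 34 = 2*34 = 27
  -> B = 27
s = B^a = 27^34 mod 41  (bits of 34 = 100010)
  bit 0 = 1: r = r^2 * 27 mod 41 = 1^2 * 27 = 1*27 = 27
  bit 1 = 0: r = r^2 mod 41 = 27^2 = 32
  bit 2 = 0: r = r^2 mod 41 = 32^2 = 40
  bit 3 = 0: r = r^2 mod 41 = 40^2 = 1
  bit 4 = 1: r = r^2 * 27 mod 41 = 1^2 * 27 = 1*27 = 27
  bit 5 = 0: r = r^2 mod 41 = 27^2 = 32
  -> s = B^a = 32

Answer: 32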